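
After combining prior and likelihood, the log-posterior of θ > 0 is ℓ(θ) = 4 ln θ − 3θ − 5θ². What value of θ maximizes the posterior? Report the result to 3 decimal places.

ℓ'(θ) = 4/θ − 3 − 10θ. Setting this to zero and multiplying by θ: 10θ² + 3θ − 4 = 0.
θ = (−3 + √(3² + 4·10·4)) / (2·10) = (−3 + √169) / 20 = (−3 + 13)/20 = 1/2.
ℓ''(θ) = −4/θ² − 10 < 0, confirming a maximum.

θ̂_MAP = 0.500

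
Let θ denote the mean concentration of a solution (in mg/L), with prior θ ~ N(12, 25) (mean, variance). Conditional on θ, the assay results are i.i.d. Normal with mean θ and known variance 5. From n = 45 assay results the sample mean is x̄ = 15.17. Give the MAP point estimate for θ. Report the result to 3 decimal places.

θ̂_MAP = 15.156

n = 45, x̄ = 15.17.
For a Normal prior and Normal likelihood with known variance, the posterior is Normal; its mode equals its mean, the precision-weighted average.
Prior precision 1/σ₀² = 1/25 = 0.04; data precision n/σ² = 45/5 = 9.
θ̂ = (0.04·12 + 9·15.17) / (0.04 + 9) = 137.01/9.04 = 13701/904 ≈ 15.156.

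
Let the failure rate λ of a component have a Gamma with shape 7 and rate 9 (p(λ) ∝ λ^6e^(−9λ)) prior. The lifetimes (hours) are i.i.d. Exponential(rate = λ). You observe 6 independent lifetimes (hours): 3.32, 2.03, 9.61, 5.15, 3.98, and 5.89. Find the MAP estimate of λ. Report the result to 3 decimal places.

The Exponential(rate=λ) likelihood is ∝ λ^n e^(−λΣtᵢ). Here n = 6 and Σtᵢ = 3.32 + 2.03 + 9.61 + 5.15 + 3.98 + 5.89 = 29.98.
Posterior ∝ λ^6e^(−9λ) · λ^6e^(−29.98λ) = λ^12e^(−38.98λ), i.e. Gamma(13, 38.98).
Mode = (a−1)/b = 12/38.98 ≈ 0.308.

λ̂_MAP = 0.308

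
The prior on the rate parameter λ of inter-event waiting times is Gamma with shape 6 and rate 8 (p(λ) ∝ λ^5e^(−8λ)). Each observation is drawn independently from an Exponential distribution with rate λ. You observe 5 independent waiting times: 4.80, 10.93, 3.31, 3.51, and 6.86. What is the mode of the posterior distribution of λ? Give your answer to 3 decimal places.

λ̂_MAP = 0.267

The Exponential(rate=λ) likelihood is ∝ λ^n e^(−λΣtᵢ). Here n = 5 and Σtᵢ = 4.80 + 10.93 + 3.31 + 3.51 + 6.86 = 29.41.
Posterior ∝ λ^5e^(−8λ) · λ^5e^(−29.41λ) = λ^10e^(−37.41λ), i.e. Gamma(11, 37.41).
Mode = (a−1)/b = 10/37.41 ≈ 0.267.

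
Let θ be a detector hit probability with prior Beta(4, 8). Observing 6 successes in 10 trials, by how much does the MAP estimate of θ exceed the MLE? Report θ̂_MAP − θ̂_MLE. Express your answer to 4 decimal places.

Posterior is Beta(10, 12); MAP = (10−1)/(22−2) = 9/20 ≈ 0.45000.
MLE ignores the prior: θ̂_MLE = k/n = 6/10 ≈ 0.60000.
Difference = 9/20 − 6/10 = -3/20 ≈ -0.1500.

MAP − MLE = -0.1500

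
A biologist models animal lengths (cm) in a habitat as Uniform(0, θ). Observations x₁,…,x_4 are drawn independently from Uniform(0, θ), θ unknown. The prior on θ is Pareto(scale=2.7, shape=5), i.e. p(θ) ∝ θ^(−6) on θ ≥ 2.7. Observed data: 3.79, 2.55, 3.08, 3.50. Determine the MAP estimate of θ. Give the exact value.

The Uniform(0, θ) likelihood is θ^(−n) for θ ≥ max(xᵢ), zero otherwise. Here max(xᵢ) = 3.79.
Posterior ∝ θ^(−6) · θ^(−4) = θ^(−10) on θ ≥ max(2.7, 3.79) = 3.79.
This density is strictly decreasing in θ, so the posterior mode lies at the lower boundary of the support.

θ̂_MAP = 3.79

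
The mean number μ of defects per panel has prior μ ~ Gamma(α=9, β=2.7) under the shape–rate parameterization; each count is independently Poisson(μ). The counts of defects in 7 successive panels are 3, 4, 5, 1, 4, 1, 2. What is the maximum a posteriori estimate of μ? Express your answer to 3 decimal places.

μ̂_MAP = 2.887

Σxᵢ = 3+4+5+1+4+1+2 = 20, with n = 7.
Posterior ∝ μ^8e^(−2.7μ) · μ^20e^(−7μ) = μ^28e^(−9.7μ), i.e. Gamma(shape=29, rate=9.7).
The mode of a Gamma(a, b) with a ≥ 1 (shape–rate) is (a−1)/b = 28/9.7 ≈ 2.887.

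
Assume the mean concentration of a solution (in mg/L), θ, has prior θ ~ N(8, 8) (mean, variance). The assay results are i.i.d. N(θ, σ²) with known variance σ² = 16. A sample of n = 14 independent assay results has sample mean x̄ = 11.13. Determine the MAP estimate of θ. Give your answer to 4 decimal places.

θ̂_MAP = 10.7388

n = 14, x̄ = 11.13.
For a Normal prior and Normal likelihood with known variance, the posterior is Normal; its mode equals its mean, the precision-weighted average.
Prior precision 1/σ₀² = 1/8 = 0.125; data precision n/σ² = 14/16 = 0.875.
θ̂ = (0.125·8 + 0.875·11.13) / (0.125 + 0.875) = 10.73875/1 = 10.73875 ≈ 10.7388.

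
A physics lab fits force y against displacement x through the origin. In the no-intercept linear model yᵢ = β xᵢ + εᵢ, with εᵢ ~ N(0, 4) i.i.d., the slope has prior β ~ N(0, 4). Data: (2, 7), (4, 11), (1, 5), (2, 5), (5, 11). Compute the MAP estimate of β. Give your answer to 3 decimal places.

log p(β | y) = −Σ(yᵢ − βxᵢ)²/(2·4) − β²/(2·4) + const.
Setting the derivative to zero: Σxᵢ(yᵢ − βxᵢ)/4 − β/4 = 0, so β = Σxᵢyᵢ / (Σxᵢ² + σ²/τ²).
Σxᵢyᵢ = 2·7 + 4·11 + 1·5 + 2·5 + 5·11 = 128; Σxᵢ² = 50; σ²/τ² = 1.
β̂_MAP = 128 / (50 + 1) = 128/51 ≈ 2.510.

β̂_MAP = 2.510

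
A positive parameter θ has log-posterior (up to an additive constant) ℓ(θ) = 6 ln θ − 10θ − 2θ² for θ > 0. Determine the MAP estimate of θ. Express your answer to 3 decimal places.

θ̂_MAP = 0.500

ℓ'(θ) = 6/θ − 10 − 4θ. Setting this to zero and multiplying by θ: 4θ² + 10θ − 6 = 0.
θ = (−10 + √(10² + 4·4·6)) / (2·4) = (−10 + √196) / 8 = (−10 + 14)/8 = 1/2.
ℓ''(θ) = −6/θ² − 4 < 0, confirming a maximum.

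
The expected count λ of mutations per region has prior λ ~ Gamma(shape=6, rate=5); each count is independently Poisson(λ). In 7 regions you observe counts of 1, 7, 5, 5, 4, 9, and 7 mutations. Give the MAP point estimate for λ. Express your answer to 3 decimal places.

Σxᵢ = 1+7+5+5+4+9+7 = 38, with n = 7.
Posterior ∝ λ^5e^(−5λ) · λ^38e^(−7λ) = λ^43e^(−12λ), i.e. Gamma(shape=44, rate=12).
The mode of a Gamma(a, b) with a ≥ 1 (shape–rate) is (a−1)/b = 43/12 ≈ 3.583.

λ̂_MAP = 3.583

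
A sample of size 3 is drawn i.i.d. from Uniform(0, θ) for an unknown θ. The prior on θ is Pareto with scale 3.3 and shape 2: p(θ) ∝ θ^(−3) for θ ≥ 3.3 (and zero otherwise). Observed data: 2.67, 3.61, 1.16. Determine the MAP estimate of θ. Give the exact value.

The Uniform(0, θ) likelihood is θ^(−n) for θ ≥ max(xᵢ), zero otherwise. Here max(xᵢ) = 3.61.
Posterior ∝ θ^(−3) · θ^(−3) = θ^(−6) on θ ≥ max(3.3, 3.61) = 3.61.
This density is strictly decreasing in θ, so the posterior mode lies at the lower boundary of the support.

θ̂_MAP = 3.61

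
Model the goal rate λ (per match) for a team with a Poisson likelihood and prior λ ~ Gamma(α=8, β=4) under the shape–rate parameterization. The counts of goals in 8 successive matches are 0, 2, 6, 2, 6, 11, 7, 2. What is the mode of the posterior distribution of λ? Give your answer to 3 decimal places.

Σxᵢ = 0+2+6+2+6+11+7+2 = 36, with n = 8.
Posterior ∝ λ^7e^(−4λ) · λ^36e^(−8λ) = λ^43e^(−12λ), i.e. Gamma(shape=44, rate=12).
The mode of a Gamma(a, b) with a ≥ 1 (shape–rate) is (a−1)/b = 43/12 ≈ 3.583.

λ̂_MAP = 3.583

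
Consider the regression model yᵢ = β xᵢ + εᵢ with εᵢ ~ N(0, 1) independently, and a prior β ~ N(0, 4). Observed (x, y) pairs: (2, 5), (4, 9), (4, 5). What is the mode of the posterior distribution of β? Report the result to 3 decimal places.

log p(β | y) = −Σ(yᵢ − βxᵢ)²/(2·1) − β²/(2·4) + const.
Setting the derivative to zero: Σxᵢ(yᵢ − βxᵢ)/1 − β/4 = 0, so β = Σxᵢyᵢ / (Σxᵢ² + σ²/τ²).
Σxᵢyᵢ = 2·5 + 4·9 + 4·5 = 66; Σxᵢ² = 36; σ²/τ² = 0.25.
β̂_MAP = 66 / (36 + 0.25) = 66/36.25 ≈ 1.821.

β̂_MAP = 1.821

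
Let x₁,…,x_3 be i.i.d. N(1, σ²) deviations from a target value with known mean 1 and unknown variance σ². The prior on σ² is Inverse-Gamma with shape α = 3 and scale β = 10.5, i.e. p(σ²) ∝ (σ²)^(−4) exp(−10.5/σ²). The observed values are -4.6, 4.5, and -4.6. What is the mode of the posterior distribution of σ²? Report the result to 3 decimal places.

σ̂²_MAP = 8.725

Sum of squared deviations about the known mean: SS = (-4.6−1)² + (4.5−1)² + (-4.6−1)² = 74.97.
The Normal likelihood contributes (σ²)^(−n/2) exp(−SS/(2σ²)), so the posterior is Inverse-Gamma(α + n/2, β + SS/2) = Inverse-Gamma(4.5, 47.985).
The mode of Inverse-Gamma(a, b) is b/(a+1) = 47.985/5.5 ≈ 8.725.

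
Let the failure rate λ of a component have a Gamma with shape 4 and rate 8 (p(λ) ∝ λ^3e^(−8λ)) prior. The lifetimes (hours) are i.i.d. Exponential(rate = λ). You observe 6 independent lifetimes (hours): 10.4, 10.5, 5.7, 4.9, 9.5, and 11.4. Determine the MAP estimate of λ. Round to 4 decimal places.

The Exponential(rate=λ) likelihood is ∝ λ^n e^(−λΣtᵢ). Here n = 6 and Σtᵢ = 10.4 + 10.5 + 5.7 + 4.9 + 9.5 + 11.4 = 52.4.
Posterior ∝ λ^3e^(−8λ) · λ^6e^(−52.4λ) = λ^9e^(−60.4λ), i.e. Gamma(10, 60.4).
Mode = (a−1)/b = 9/60.4 ≈ 0.1490.

λ̂_MAP = 0.1490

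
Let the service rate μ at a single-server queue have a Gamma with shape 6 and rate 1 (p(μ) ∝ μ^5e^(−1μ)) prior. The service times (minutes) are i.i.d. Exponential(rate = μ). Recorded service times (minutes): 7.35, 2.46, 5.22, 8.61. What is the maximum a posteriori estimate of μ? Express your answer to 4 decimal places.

The Exponential(rate=μ) likelihood is ∝ μ^n e^(−μΣtᵢ). Here n = 4 and Σtᵢ = 7.35 + 2.46 + 5.22 + 8.61 = 23.64.
Posterior ∝ μ^5e^(−1μ) · μ^4e^(−23.64μ) = μ^9e^(−24.64μ), i.e. Gamma(10, 24.64).
Mode = (a−1)/b = 9/24.64 ≈ 0.3653.

μ̂_MAP = 0.3653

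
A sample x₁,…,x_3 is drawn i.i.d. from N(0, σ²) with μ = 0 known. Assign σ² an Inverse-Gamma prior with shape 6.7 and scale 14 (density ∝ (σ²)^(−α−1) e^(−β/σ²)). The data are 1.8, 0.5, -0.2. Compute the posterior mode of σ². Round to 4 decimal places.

σ̂²_MAP = 1.7136

Sum of squared deviations about the known mean: SS = (1.8−0)² + (0.5−0)² + (-0.2−0)² = 3.53.
The Normal likelihood contributes (σ²)^(−n/2) exp(−SS/(2σ²)), so the posterior is Inverse-Gamma(α + n/2, β + SS/2) = Inverse-Gamma(8.2, 15.765).
The mode of Inverse-Gamma(a, b) is b/(a+1) = 15.765/9.2 ≈ 1.7136.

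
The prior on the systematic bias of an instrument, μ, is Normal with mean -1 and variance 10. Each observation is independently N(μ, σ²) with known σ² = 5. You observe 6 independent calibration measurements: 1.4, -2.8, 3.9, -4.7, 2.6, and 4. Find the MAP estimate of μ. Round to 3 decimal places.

μ̂_MAP = 0.600

n = 6; x̄ = (1.4 + (-2.8) + 3.9 + (-4.7) + 2.6 + 4)/6 = 4.4/6 = 11/15 ≈ 0.7333.
For a Normal prior and Normal likelihood with known variance, the posterior is Normal; its mode equals its mean, the precision-weighted average.
Prior precision 1/σ₀² = 1/10 = 0.1; data precision n/σ² = 6/5 = 1.2.
μ̂ = (0.1·(-1) + 1.2·(11/15)) / (0.1 + 1.2) = 0.78/1.3 = 0.600.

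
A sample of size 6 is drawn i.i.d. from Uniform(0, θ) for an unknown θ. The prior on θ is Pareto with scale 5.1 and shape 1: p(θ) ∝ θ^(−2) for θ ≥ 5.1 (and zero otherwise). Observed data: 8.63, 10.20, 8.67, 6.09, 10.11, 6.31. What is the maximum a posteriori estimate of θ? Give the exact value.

θ̂_MAP = 10.20

The Uniform(0, θ) likelihood is θ^(−n) for θ ≥ max(xᵢ), zero otherwise. Here max(xᵢ) = 10.20.
Posterior ∝ θ^(−2) · θ^(−6) = θ^(−8) on θ ≥ max(5.1, 10.20) = 10.20.
This density is strictly decreasing in θ, so the posterior mode lies at the lower boundary of the support.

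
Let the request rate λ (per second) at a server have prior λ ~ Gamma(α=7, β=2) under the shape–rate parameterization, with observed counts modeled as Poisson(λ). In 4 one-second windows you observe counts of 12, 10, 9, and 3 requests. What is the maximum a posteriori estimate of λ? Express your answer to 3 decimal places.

λ̂_MAP = 6.667

Σxᵢ = 12+10+9+3 = 34, with n = 4.
Posterior ∝ λ^6e^(−2λ) · λ^34e^(−4λ) = λ^40e^(−6λ), i.e. Gamma(shape=41, rate=6).
The mode of a Gamma(a, b) with a ≥ 1 (shape–rate) is (a−1)/b = 40/6 ≈ 6.667.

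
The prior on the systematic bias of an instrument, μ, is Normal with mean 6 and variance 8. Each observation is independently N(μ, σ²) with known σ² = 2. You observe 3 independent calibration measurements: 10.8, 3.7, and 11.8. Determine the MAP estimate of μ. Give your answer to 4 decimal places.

μ̂_MAP = 8.5538

n = 3; x̄ = (10.8 + 3.7 + 11.8)/3 = 26.3/3 = 263/30 ≈ 8.7667.
For a Normal prior and Normal likelihood with known variance, the posterior is Normal; its mode equals its mean, the precision-weighted average.
Prior precision 1/σ₀² = 1/8 = 0.125; data precision n/σ² = 3/2 = 1.5.
μ̂ = (0.125·6 + 1.5·(263/30)) / (0.125 + 1.5) = 13.9/1.625 = 556/65 ≈ 8.5538.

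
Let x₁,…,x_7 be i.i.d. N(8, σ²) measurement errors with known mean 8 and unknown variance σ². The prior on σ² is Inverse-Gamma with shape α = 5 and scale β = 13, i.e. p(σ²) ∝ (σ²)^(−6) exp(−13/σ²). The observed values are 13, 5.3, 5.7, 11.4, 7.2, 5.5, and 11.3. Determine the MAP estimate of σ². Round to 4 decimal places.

Sum of squared deviations about the known mean: SS = (13−8)² + (5.3−8)² + (5.7−8)² + (11.4−8)² + (7.2−8)² + (5.5−8)² + (11.3−8)² = 66.92.
The Normal likelihood contributes (σ²)^(−n/2) exp(−SS/(2σ²)), so the posterior is Inverse-Gamma(α + n/2, β + SS/2) = Inverse-Gamma(8.5, 46.46).
The mode of Inverse-Gamma(a, b) is b/(a+1) = 46.46/9.5 ≈ 4.8905.

σ̂²_MAP = 4.8905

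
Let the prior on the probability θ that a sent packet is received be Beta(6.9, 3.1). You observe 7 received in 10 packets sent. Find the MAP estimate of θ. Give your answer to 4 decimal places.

θ̂_MAP = 0.7167

Prior: Beta(6.9, 3.1).
Data: 7 successes in 10 trials. The binomial likelihood contributes θ^7(1−θ)^3, so the posterior is Beta(6.9+7, 3.1+3) = Beta(13.9, 6.1).
For Beta(a, b) with a, b > 1 the mode is (a−1)/(a+b−2) = 12.9/18 ≈ 0.7167.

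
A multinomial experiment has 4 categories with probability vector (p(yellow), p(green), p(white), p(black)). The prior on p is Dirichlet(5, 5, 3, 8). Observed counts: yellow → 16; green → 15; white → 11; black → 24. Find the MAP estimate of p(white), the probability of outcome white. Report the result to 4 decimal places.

The posterior is Dirichlet(αᵢ + nᵢ) = Dirichlet(21, 20, 14, 32).
For a Dirichlet(a₁,…,a_K) with all aᵢ > 1, the mode has j-th component (aⱼ − 1)/(Σaᵢ − K).
Here Σaᵢ = 87 and K = 4, so p(white) = (14 − 1)/(87 − 4) = 13/83 ≈ 0.1566.

MAP estimate of p(white) = 0.1566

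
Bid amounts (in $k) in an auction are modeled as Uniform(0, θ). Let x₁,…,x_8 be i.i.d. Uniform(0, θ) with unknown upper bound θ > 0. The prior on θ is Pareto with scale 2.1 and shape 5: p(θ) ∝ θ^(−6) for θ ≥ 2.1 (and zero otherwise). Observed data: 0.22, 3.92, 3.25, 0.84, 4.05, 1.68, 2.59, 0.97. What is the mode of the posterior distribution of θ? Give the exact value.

θ̂_MAP = 4.05

The Uniform(0, θ) likelihood is θ^(−n) for θ ≥ max(xᵢ), zero otherwise. Here max(xᵢ) = 4.05.
Posterior ∝ θ^(−6) · θ^(−8) = θ^(−14) on θ ≥ max(2.1, 4.05) = 4.05.
This density is strictly decreasing in θ, so the posterior mode lies at the lower boundary of the support.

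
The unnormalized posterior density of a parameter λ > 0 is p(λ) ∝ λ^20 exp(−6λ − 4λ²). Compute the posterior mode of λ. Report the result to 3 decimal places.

ℓ'(λ) = 20/λ − 6 − 8λ. Setting this to zero and multiplying by λ: 8λ² + 6λ − 20 = 0.
λ = (−6 + √(6² + 4·8·20)) / (2·8) = (−6 + √676) / 16 = (−6 + 26)/16 = 5/4.
ℓ''(λ) = −20/λ² − 8 < 0, confirming a maximum.

λ̂_MAP = 1.250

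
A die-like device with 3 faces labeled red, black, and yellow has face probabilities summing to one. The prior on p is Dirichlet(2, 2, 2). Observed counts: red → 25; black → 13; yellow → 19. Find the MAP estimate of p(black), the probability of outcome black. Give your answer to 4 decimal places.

The posterior is Dirichlet(αᵢ + nᵢ) = Dirichlet(27, 15, 21).
For a Dirichlet(a₁,…,a_K) with all aᵢ > 1, the mode has j-th component (aⱼ − 1)/(Σaᵢ − K).
Here Σaᵢ = 63 and K = 3, so p(black) = (15 − 1)/(63 − 3) = 14/60 ≈ 0.2333.

MAP estimate of p(black) = 0.2333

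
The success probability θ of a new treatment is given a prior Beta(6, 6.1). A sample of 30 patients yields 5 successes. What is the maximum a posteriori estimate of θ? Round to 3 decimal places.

θ̂_MAP = 0.249

Prior: Beta(6, 6.1).
Data: 5 successes in 30 trials. The binomial likelihood contributes θ^5(1−θ)^25, so the posterior is Beta(6+5, 6.1+25) = Beta(11, 31.1).
For Beta(a, b) with a, b > 1 the mode is (a−1)/(a+b−2) = 10/40.1 ≈ 0.249.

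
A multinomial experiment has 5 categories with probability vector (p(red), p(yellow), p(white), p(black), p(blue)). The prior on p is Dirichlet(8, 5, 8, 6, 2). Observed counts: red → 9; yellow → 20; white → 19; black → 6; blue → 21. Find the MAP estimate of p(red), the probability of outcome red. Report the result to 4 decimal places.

The posterior is Dirichlet(αᵢ + nᵢ) = Dirichlet(17, 25, 27, 12, 23).
For a Dirichlet(a₁,…,a_K) with all aᵢ > 1, the mode has j-th component (aⱼ − 1)/(Σaᵢ − K).
Here Σaᵢ = 104 and K = 5, so p(red) = (17 − 1)/(104 − 5) = 16/99 ≈ 0.1616.

MAP estimate of p(red) = 0.1616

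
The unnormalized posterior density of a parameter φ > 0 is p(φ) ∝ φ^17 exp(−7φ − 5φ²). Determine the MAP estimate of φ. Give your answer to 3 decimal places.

φ̂_MAP = 1.000

ℓ'(φ) = 17/φ − 7 − 10φ. Setting this to zero and multiplying by φ: 10φ² + 7φ − 17 = 0.
φ = (−7 + √(7² + 4·10·17)) / (2·10) = (−7 + √729) / 20 = (−7 + 27)/20 = 1.
ℓ''(φ) = −17/φ² − 10 < 0, confirming a maximum.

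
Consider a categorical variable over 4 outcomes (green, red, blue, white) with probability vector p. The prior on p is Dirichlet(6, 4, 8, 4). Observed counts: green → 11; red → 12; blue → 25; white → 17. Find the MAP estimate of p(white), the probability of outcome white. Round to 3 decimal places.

MAP estimate of p(white) = 0.241

The posterior is Dirichlet(αᵢ + nᵢ) = Dirichlet(17, 16, 33, 21).
For a Dirichlet(a₁,…,a_K) with all aᵢ > 1, the mode has j-th component (aⱼ − 1)/(Σaᵢ − K).
Here Σaᵢ = 87 and K = 4, so p(white) = (21 − 1)/(87 − 4) = 20/83 ≈ 0.241.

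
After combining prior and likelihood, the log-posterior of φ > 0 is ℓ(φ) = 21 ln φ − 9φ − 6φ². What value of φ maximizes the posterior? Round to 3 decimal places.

ℓ'(φ) = 21/φ − 9 − 12φ. Setting this to zero and multiplying by φ: 12φ² + 9φ − 21 = 0.
φ = (−9 + √(9² + 4·12·21)) / (2·12) = (−9 + √1089) / 24 = (−9 + 33)/24 = 1.
ℓ''(φ) = −21/φ² − 12 < 0, confirming a maximum.

φ̂_MAP = 1.000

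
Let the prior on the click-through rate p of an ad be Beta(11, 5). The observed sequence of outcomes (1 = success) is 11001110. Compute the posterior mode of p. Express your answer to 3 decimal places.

Prior: Beta(11, 5).
Data: 5 successes in 8 trials (from the sequence). The binomial likelihood contributes p^5(1−p)^3, so the posterior is Beta(11+5, 5+3) = Beta(16, 8).
For Beta(a, b) with a, b > 1 the mode is (a−1)/(a+b−2) = 15/22 ≈ 0.682.

p̂_MAP = 0.682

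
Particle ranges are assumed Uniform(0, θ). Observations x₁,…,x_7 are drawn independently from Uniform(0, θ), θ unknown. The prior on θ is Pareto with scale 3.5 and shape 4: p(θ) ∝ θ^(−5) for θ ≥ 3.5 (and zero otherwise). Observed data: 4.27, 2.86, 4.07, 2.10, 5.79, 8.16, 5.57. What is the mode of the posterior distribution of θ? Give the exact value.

The Uniform(0, θ) likelihood is θ^(−n) for θ ≥ max(xᵢ), zero otherwise. Here max(xᵢ) = 8.16.
Posterior ∝ θ^(−5) · θ^(−7) = θ^(−12) on θ ≥ max(3.5, 8.16) = 8.16.
This density is strictly decreasing in θ, so the posterior mode lies at the lower boundary of the support.

θ̂_MAP = 8.16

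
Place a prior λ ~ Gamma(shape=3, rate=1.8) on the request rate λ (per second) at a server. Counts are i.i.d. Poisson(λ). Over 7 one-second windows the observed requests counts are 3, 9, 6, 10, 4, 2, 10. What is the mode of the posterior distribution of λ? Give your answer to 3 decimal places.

λ̂_MAP = 5.227

Σxᵢ = 3+9+6+10+4+2+10 = 44, with n = 7.
Posterior ∝ λ^2e^(−1.8λ) · λ^44e^(−7λ) = λ^46e^(−8.8λ), i.e. Gamma(shape=47, rate=8.8).
The mode of a Gamma(a, b) with a ≥ 1 (shape–rate) is (a−1)/b = 46/8.8 ≈ 5.227.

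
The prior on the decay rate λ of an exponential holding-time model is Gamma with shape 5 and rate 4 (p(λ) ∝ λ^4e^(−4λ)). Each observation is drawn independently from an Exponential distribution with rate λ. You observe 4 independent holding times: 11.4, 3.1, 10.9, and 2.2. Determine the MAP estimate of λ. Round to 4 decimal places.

λ̂_MAP = 0.2532

The Exponential(rate=λ) likelihood is ∝ λ^n e^(−λΣtᵢ). Here n = 4 and Σtᵢ = 11.4 + 3.1 + 10.9 + 2.2 = 27.6.
Posterior ∝ λ^4e^(−4λ) · λ^4e^(−27.6λ) = λ^8e^(−31.6λ), i.e. Gamma(9, 31.6).
Mode = (a−1)/b = 8/31.6 ≈ 0.2532.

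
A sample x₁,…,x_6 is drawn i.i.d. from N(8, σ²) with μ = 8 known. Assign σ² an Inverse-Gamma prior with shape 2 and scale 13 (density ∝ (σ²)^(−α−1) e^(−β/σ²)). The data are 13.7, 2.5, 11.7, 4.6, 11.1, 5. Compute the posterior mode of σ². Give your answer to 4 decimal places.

σ̂²_MAP = 11.0500

Sum of squared deviations about the known mean: SS = (13.7−8)² + (2.5−8)² + (11.7−8)² + (4.6−8)² + (11.1−8)² + (5−8)² = 106.6.
The Normal likelihood contributes (σ²)^(−n/2) exp(−SS/(2σ²)), so the posterior is Inverse-Gamma(α + n/2, β + SS/2) = Inverse-Gamma(5, 66.3).
The mode of Inverse-Gamma(a, b) is b/(a+1) = 66.3/6 ≈ 11.0500.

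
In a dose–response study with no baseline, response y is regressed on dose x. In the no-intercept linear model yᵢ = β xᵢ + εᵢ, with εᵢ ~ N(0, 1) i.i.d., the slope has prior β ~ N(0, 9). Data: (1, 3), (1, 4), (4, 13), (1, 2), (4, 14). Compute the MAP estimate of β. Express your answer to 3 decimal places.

β̂_MAP = 3.332

log p(β | y) = −Σ(yᵢ − βxᵢ)²/(2·1) − β²/(2·9) + const.
Setting the derivative to zero: Σxᵢ(yᵢ − βxᵢ)/1 − β/9 = 0, so β = Σxᵢyᵢ / (Σxᵢ² + σ²/τ²).
Σxᵢyᵢ = 1·3 + 1·4 + 4·13 + 1·2 + 4·14 = 117; Σxᵢ² = 35; σ²/τ² = 1/9.
β̂_MAP = 117 / (35 + 1/9) = 117/(316/9) = 1053/316 ≈ 3.332.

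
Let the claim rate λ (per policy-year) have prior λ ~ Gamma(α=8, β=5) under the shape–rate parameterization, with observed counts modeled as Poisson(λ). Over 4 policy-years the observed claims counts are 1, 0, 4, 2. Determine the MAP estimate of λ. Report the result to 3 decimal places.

λ̂_MAP = 1.556

Σxᵢ = 1+0+4+2 = 7, with n = 4.
Posterior ∝ λ^7e^(−5λ) · λ^7e^(−4λ) = λ^14e^(−9λ), i.e. Gamma(shape=15, rate=9).
The mode of a Gamma(a, b) with a ≥ 1 (shape–rate) is (a−1)/b = 14/9 ≈ 1.556.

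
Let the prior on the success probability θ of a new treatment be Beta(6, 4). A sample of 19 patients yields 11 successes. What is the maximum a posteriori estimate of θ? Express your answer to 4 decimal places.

θ̂_MAP = 0.5926

Prior: Beta(6, 4).
Data: 11 successes in 19 trials. The binomial likelihood contributes θ^11(1−θ)^8, so the posterior is Beta(6+11, 4+8) = Beta(17, 12).
For Beta(a, b) with a, b > 1 the mode is (a−1)/(a+b−2) = 16/27 ≈ 0.5926.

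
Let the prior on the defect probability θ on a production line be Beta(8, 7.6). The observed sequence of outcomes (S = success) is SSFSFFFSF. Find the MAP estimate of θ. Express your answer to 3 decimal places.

Prior: Beta(8, 7.6).
Data: 4 successes in 9 trials (from the sequence). The binomial likelihood contributes θ^4(1−θ)^5, so the posterior is Beta(8+4, 7.6+5) = Beta(12, 12.6).
For Beta(a, b) with a, b > 1 the mode is (a−1)/(a+b−2) = 11/22.6 ≈ 0.487.

θ̂_MAP = 0.487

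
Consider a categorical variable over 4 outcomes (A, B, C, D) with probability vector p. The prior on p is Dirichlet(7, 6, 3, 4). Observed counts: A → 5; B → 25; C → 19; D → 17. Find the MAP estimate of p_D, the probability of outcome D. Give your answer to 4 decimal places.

MAP estimate of p_D = 0.2439

The posterior is Dirichlet(αᵢ + nᵢ) = Dirichlet(12, 31, 22, 21).
For a Dirichlet(a₁,…,a_K) with all aᵢ > 1, the mode has j-th component (aⱼ − 1)/(Σaᵢ − K).
Here Σaᵢ = 86 and K = 4, so p_D = (21 − 1)/(86 − 4) = 20/82 ≈ 0.2439.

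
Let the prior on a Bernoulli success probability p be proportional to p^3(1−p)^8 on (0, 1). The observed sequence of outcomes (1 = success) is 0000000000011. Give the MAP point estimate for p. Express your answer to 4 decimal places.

The prior density ∝ p^3(1−p)^8 is the kernel of Beta(4, 9).
Data: 2 successes in 13 trials (from the sequence). The binomial likelihood contributes p^2(1−p)^11, so the posterior is Beta(4+2, 9+11) = Beta(6, 20).
For Beta(a, b) with a, b > 1 the mode is (a−1)/(a+b−2) = 5/24 ≈ 0.2083.

p̂_MAP = 0.2083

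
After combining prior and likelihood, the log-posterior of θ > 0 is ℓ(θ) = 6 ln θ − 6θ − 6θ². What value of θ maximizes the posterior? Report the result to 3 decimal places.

θ̂_MAP = 0.500

ℓ'(θ) = 6/θ − 6 − 12θ. Setting this to zero and multiplying by θ: 12θ² + 6θ − 6 = 0.
θ = (−6 + √(6² + 4·12·6)) / (2·12) = (−6 + √324) / 24 = (−6 + 18)/24 = 1/2.
ℓ''(θ) = −6/θ² − 12 < 0, confirming a maximum.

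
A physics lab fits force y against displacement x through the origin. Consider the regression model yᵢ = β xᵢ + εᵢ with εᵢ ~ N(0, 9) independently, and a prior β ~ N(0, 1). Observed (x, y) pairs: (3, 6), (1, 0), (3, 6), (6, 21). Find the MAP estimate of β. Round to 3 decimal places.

log p(β | y) = −Σ(yᵢ − βxᵢ)²/(2·9) − β²/(2·1) + const.
Setting the derivative to zero: Σxᵢ(yᵢ − βxᵢ)/9 − β/1 = 0, so β = Σxᵢyᵢ / (Σxᵢ² + σ²/τ²).
Σxᵢyᵢ = 3·6 + 1·0 + 3·6 + 6·21 = 162; Σxᵢ² = 55; σ²/τ² = 9.
β̂_MAP = 162 / (55 + 9) = 162/64 ≈ 2.531.

β̂_MAP = 2.531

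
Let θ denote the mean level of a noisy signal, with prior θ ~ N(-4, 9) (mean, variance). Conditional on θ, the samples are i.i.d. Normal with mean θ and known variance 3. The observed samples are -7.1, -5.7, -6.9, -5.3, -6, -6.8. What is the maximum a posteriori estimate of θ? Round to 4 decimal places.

n = 6; x̄ = ((-7.1) + (-5.7) + (-6.9) + (-5.3) + (-6) + (-6.8))/6 = -37.8/6 = -6.3.
For a Normal prior and Normal likelihood with known variance, the posterior is Normal; its mode equals its mean, the precision-weighted average.
Prior precision 1/σ₀² = 1/9; data precision n/σ² = 6/3 = 2.
θ̂ = ((1/9)·(-4) + 2·(-6.3)) / (1/9 + 2) = (-587/45)/(19/9) = -587/95 ≈ -6.1789.

θ̂_MAP = -6.1789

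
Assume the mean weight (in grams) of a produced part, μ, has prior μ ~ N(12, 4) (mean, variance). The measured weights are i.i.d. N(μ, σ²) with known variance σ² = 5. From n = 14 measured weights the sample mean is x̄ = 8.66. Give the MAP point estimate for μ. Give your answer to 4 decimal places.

μ̂_MAP = 8.9338

n = 14, x̄ = 8.66.
For a Normal prior and Normal likelihood with known variance, the posterior is Normal; its mode equals its mean, the precision-weighted average.
Prior precision 1/σ₀² = 1/4 = 0.25; data precision n/σ² = 14/5 = 2.8.
μ̂ = (0.25·12 + 2.8·8.66) / (0.25 + 2.8) = 27.248/3.05 = 13624/1525 ≈ 8.9338.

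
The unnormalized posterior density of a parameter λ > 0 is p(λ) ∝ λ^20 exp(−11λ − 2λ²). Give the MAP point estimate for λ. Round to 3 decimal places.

λ̂_MAP = 1.250

ℓ'(λ) = 20/λ − 11 − 4λ. Setting this to zero and multiplying by λ: 4λ² + 11λ − 20 = 0.
λ = (−11 + √(11² + 4·4·20)) / (2·4) = (−11 + √441) / 8 = (−11 + 21)/8 = 5/4.
ℓ''(λ) = −20/λ² − 4 < 0, confirming a maximum.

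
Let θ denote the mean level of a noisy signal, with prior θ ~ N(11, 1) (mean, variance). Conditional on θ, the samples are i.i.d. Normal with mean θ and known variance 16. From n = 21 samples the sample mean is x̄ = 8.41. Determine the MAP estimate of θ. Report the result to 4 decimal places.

n = 21, x̄ = 8.41.
For a Normal prior and Normal likelihood with known variance, the posterior is Normal; its mode equals its mean, the precision-weighted average.
Prior precision 1/σ₀² = 1/1 = 1; data precision n/σ² = 21/16 = 1.3125.
θ̂ = (1·11 + 1.3125·8.41) / (1 + 1.3125) = 22.038125/2.3125 = 9.5300.

θ̂_MAP = 9.5300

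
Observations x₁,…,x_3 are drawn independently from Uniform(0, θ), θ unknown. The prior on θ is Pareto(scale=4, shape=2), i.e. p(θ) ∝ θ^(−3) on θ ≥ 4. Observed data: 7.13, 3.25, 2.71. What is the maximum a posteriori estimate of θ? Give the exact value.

The Uniform(0, θ) likelihood is θ^(−n) for θ ≥ max(xᵢ), zero otherwise. Here max(xᵢ) = 7.13.
Posterior ∝ θ^(−3) · θ^(−3) = θ^(−6) on θ ≥ max(4, 7.13) = 7.13.
This density is strictly decreasing in θ, so the posterior mode lies at the lower boundary of the support.

θ̂_MAP = 7.13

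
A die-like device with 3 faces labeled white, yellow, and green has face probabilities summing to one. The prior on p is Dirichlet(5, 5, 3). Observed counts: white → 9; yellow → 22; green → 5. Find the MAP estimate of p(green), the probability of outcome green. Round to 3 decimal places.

The posterior is Dirichlet(αᵢ + nᵢ) = Dirichlet(14, 27, 8).
For a Dirichlet(a₁,…,a_K) with all aᵢ > 1, the mode has j-th component (aⱼ − 1)/(Σaᵢ − K).
Here Σaᵢ = 49 and K = 3, so p(green) = (8 − 1)/(49 − 3) = 7/46 ≈ 0.152.

MAP estimate of p(green) = 0.152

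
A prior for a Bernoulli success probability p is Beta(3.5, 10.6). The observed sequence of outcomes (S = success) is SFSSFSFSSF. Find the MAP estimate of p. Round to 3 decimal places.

p̂_MAP = 0.385

Prior: Beta(3.5, 10.6).
Data: 6 successes in 10 trials (from the sequence). The binomial likelihood contributes p^6(1−p)^4, so the posterior is Beta(3.5+6, 10.6+4) = Beta(9.5, 14.6).
For Beta(a, b) with a, b > 1 the mode is (a−1)/(a+b−2) = 8.5/22.1 ≈ 0.385.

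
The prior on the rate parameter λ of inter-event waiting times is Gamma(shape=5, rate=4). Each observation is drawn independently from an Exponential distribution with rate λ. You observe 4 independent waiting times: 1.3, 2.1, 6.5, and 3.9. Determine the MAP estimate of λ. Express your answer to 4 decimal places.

The Exponential(rate=λ) likelihood is ∝ λ^n e^(−λΣtᵢ). Here n = 4 and Σtᵢ = 1.3 + 2.1 + 6.5 + 3.9 = 13.8.
Posterior ∝ λ^4e^(−4λ) · λ^4e^(−13.8λ) = λ^8e^(−17.8λ), i.e. Gamma(9, 17.8).
Mode = (a−1)/b = 8/17.8 ≈ 0.4494.

λ̂_MAP = 0.4494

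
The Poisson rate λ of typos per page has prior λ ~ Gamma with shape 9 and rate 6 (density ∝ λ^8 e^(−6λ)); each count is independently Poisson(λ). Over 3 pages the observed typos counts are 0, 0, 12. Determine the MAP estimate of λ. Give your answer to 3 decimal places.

λ̂_MAP = 2.222

Σxᵢ = 0+0+12 = 12, with n = 3.
Posterior ∝ λ^8e^(−6λ) · λ^12e^(−3λ) = λ^20e^(−9λ), i.e. Gamma(shape=21, rate=9).
The mode of a Gamma(a, b) with a ≥ 1 (shape–rate) is (a−1)/b = 20/9 ≈ 2.222.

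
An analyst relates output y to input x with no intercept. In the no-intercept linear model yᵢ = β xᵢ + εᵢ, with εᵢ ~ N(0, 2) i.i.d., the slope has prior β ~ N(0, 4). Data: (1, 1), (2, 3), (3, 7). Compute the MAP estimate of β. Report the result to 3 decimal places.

log p(β | y) = −Σ(yᵢ − βxᵢ)²/(2·2) − β²/(2·4) + const.
Setting the derivative to zero: Σxᵢ(yᵢ − βxᵢ)/2 − β/4 = 0, so β = Σxᵢyᵢ / (Σxᵢ² + σ²/τ²).
Σxᵢyᵢ = 1·1 + 2·3 + 3·7 = 28; Σxᵢ² = 14; σ²/τ² = 0.5.
β̂_MAP = 28 / (14 + 0.5) = 28/14.5 ≈ 1.931.

β̂_MAP = 1.931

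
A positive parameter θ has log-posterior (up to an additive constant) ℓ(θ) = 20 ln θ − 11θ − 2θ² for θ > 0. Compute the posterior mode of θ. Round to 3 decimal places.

θ̂_MAP = 1.250

ℓ'(θ) = 20/θ − 11 − 4θ. Setting this to zero and multiplying by θ: 4θ² + 11θ − 20 = 0.
θ = (−11 + √(11² + 4·4·20)) / (2·4) = (−11 + √441) / 8 = (−11 + 21)/8 = 5/4.
ℓ''(θ) = −20/θ² − 4 < 0, confirming a maximum.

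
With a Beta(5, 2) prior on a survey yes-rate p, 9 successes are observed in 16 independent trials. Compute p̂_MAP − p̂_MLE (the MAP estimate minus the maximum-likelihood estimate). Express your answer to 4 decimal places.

MAP − MLE = 0.0565

Posterior is Beta(14, 9); MAP = (14−1)/(23−2) = 13/21 ≈ 0.61905.
MLE ignores the prior: p̂_MLE = k/n = 9/16 ≈ 0.56250.
Difference = 13/21 − 9/16 = 19/336 ≈ 0.0565.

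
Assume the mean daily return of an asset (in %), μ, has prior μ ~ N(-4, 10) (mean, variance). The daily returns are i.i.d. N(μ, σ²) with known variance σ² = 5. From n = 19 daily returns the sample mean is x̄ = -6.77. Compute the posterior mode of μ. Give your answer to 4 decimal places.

μ̂_MAP = -6.6990

n = 19, x̄ = -6.77.
For a Normal prior and Normal likelihood with known variance, the posterior is Normal; its mode equals its mean, the precision-weighted average.
Prior precision 1/σ₀² = 1/10 = 0.1; data precision n/σ² = 19/5 = 3.8.
μ̂ = (0.1·(-4) + 3.8·(-6.77)) / (0.1 + 3.8) = (-26.126)/3.9 = -13063/1950 ≈ -6.6990.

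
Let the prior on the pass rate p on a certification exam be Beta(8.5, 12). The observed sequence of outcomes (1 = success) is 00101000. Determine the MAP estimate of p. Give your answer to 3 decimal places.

p̂_MAP = 0.358

Prior: Beta(8.5, 12).
Data: 2 successes in 8 trials (from the sequence). The binomial likelihood contributes p^2(1−p)^6, so the posterior is Beta(8.5+2, 12+6) = Beta(10.5, 18).
For Beta(a, b) with a, b > 1 the mode is (a−1)/(a+b−2) = 9.5/26.5 ≈ 0.358.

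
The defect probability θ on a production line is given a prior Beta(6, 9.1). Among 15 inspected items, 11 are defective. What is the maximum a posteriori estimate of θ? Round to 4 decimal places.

Prior: Beta(6, 9.1).
Data: 11 successes in 15 trials. The binomial likelihood contributes θ^11(1−θ)^4, so the posterior is Beta(6+11, 9.1+4) = Beta(17, 13.1).
For Beta(a, b) with a, b > 1 the mode is (a−1)/(a+b−2) = 16/28.1 ≈ 0.5694.

θ̂_MAP = 0.5694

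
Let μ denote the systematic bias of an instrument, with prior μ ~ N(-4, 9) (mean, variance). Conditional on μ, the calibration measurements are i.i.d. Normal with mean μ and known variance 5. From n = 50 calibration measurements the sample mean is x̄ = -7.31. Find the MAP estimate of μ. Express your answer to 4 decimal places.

μ̂_MAP = -7.2736

n = 50, x̄ = -7.31.
For a Normal prior and Normal likelihood with known variance, the posterior is Normal; its mode equals its mean, the precision-weighted average.
Prior precision 1/σ₀² = 1/9; data precision n/σ² = 50/5 = 10.
μ̂ = ((1/9)·(-4) + 10·(-7.31)) / (1/9 + 10) = (-6619/90)/(91/9) = -6619/910 ≈ -7.2736.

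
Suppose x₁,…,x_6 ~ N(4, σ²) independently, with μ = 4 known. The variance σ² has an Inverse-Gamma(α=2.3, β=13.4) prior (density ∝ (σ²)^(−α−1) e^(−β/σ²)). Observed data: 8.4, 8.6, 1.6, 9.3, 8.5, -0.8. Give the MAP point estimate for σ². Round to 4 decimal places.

σ̂²_MAP = 11.4651

Sum of squared deviations about the known mean: SS = (8.4−4)² + (8.6−4)² + (1.6−4)² + (9.3−4)² + (8.5−4)² + (-0.8−4)² = 117.66.
The Normal likelihood contributes (σ²)^(−n/2) exp(−SS/(2σ²)), so the posterior is Inverse-Gamma(α + n/2, β + SS/2) = Inverse-Gamma(5.3, 72.23).
The mode of Inverse-Gamma(a, b) is b/(a+1) = 72.23/6.3 ≈ 11.4651.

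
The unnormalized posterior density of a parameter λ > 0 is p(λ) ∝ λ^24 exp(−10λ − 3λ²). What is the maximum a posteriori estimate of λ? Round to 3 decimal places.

ℓ'(λ) = 24/λ − 10 − 6λ. Setting this to zero and multiplying by λ: 6λ² + 10λ − 24 = 0.
λ = (−10 + √(10² + 4·6·24)) / (2·6) = (−10 + √676) / 12 = (−10 + 26)/12 = 4/3.
ℓ''(λ) = −24/λ² − 6 < 0, confirming a maximum.

λ̂_MAP = 1.333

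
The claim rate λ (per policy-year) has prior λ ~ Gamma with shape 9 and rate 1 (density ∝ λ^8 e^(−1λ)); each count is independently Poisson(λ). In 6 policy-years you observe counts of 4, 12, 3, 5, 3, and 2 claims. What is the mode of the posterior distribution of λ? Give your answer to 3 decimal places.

Σxᵢ = 4+12+3+5+3+2 = 29, with n = 6.
Posterior ∝ λ^8e^(−1λ) · λ^29e^(−6λ) = λ^37e^(−7λ), i.e. Gamma(shape=38, rate=7).
The mode of a Gamma(a, b) with a ≥ 1 (shape–rate) is (a−1)/b = 37/7 ≈ 5.286.

λ̂_MAP = 5.286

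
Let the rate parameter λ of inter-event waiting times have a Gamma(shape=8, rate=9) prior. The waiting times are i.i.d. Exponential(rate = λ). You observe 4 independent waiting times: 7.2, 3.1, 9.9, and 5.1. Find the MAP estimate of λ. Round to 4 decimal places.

The Exponential(rate=λ) likelihood is ∝ λ^n e^(−λΣtᵢ). Here n = 4 and Σtᵢ = 7.2 + 3.1 + 9.9 + 5.1 = 25.3.
Posterior ∝ λ^7e^(−9λ) · λ^4e^(−25.3λ) = λ^11e^(−34.3λ), i.e. Gamma(12, 34.3).
Mode = (a−1)/b = 11/34.3 ≈ 0.3207.

λ̂_MAP = 0.3207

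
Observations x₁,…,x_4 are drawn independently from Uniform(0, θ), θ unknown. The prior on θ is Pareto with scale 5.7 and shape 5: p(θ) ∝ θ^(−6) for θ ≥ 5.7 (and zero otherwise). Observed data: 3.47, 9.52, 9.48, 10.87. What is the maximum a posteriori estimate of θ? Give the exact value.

The Uniform(0, θ) likelihood is θ^(−n) for θ ≥ max(xᵢ), zero otherwise. Here max(xᵢ) = 10.87.
Posterior ∝ θ^(−6) · θ^(−4) = θ^(−10) on θ ≥ max(5.7, 10.87) = 10.87.
This density is strictly decreasing in θ, so the posterior mode lies at the lower boundary of the support.

θ̂_MAP = 10.87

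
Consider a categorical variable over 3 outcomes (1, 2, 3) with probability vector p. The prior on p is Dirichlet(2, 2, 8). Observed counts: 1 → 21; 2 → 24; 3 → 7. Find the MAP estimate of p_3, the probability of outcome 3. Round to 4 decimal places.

The posterior is Dirichlet(αᵢ + nᵢ) = Dirichlet(23, 26, 15).
For a Dirichlet(a₁,…,a_K) with all aᵢ > 1, the mode has j-th component (aⱼ − 1)/(Σaᵢ − K).
Here Σaᵢ = 64 and K = 3, so p_3 = (15 − 1)/(64 − 3) = 14/61 ≈ 0.2295.

MAP estimate: 0.2295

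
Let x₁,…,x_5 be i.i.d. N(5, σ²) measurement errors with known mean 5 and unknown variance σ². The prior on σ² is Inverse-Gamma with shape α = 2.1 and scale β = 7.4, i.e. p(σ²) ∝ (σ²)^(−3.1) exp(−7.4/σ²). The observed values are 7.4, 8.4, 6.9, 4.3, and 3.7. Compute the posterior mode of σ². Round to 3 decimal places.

Sum of squared deviations about the known mean: SS = (7.4−5)² + (8.4−5)² + (6.9−5)² + (4.3−5)² + (3.7−5)² = 23.11.
The Normal likelihood contributes (σ²)^(−n/2) exp(−SS/(2σ²)), so the posterior is Inverse-Gamma(α + n/2, β + SS/2) = Inverse-Gamma(4.6, 18.955).
The mode of Inverse-Gamma(a, b) is b/(a+1) = 18.955/5.6 ≈ 3.385.

σ̂²_MAP = 3.385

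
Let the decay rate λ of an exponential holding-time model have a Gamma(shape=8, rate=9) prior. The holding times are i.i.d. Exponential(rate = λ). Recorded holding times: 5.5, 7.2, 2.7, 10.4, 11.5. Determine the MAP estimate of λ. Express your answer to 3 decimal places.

The Exponential(rate=λ) likelihood is ∝ λ^n e^(−λΣtᵢ). Here n = 5 and Σtᵢ = 5.5 + 7.2 + 2.7 + 10.4 + 11.5 = 37.3.
Posterior ∝ λ^7e^(−9λ) · λ^5e^(−37.3λ) = λ^12e^(−46.3λ), i.e. Gamma(13, 46.3).
Mode = (a−1)/b = 12/46.3 ≈ 0.259.

λ̂_MAP = 0.259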